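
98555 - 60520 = 38035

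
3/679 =3/679 = 0.00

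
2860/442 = 6 + 8/17 = 6.47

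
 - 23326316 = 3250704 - 26577020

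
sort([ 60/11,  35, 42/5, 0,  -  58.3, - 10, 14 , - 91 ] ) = [-91, -58.3, - 10, 0, 60/11, 42/5 , 14,35]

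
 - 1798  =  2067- 3865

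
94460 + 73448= 167908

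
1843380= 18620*99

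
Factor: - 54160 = - 2^4*5^1*677^1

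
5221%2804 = 2417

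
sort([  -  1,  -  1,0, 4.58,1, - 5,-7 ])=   [ - 7, - 5,-1, - 1,0,1,4.58]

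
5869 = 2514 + 3355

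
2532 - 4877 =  - 2345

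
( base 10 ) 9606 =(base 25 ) F96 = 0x2586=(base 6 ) 112250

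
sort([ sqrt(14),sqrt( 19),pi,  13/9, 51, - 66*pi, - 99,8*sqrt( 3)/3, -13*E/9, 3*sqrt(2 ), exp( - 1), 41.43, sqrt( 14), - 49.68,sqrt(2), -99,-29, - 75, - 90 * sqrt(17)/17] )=[ - 66*pi, -99,-99 ,-75, - 49.68, - 29, - 90*sqrt(17) /17, - 13 * E/9,exp( - 1),sqrt(2),  13/9, pi,  sqrt(14 ),sqrt( 14), 3 * sqrt(2) , sqrt ( 19),8*sqrt(3 ) /3, 41.43,51 ] 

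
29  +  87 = 116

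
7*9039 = 63273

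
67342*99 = 6666858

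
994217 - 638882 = 355335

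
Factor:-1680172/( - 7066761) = 2^2 * 3^ ( -1)*79^1 *409^1*181199^( -1 ) = 129244/543597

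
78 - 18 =60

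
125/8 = 125/8 = 15.62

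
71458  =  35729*2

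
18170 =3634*5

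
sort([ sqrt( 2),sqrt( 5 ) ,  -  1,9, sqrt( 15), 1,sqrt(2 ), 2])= [-1, 1 , sqrt( 2 ), sqrt( 2),2, sqrt( 5), sqrt( 15), 9]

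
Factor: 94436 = 2^2 * 23609^1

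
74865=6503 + 68362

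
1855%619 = 617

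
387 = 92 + 295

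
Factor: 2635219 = 499^1 * 5281^1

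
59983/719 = 59983/719 = 83.43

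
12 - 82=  - 70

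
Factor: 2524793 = 47^1 * 53719^1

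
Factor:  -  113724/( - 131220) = 3^(  -  1 )*5^ ( - 1)*13^1 = 13/15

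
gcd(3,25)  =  1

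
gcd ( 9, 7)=1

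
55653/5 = 55653/5 = 11130.60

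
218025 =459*475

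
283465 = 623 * 455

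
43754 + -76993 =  - 33239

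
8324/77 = 108 + 8/77  =  108.10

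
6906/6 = 1151 = 1151.00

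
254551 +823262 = 1077813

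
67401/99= 680 + 9/11= 680.82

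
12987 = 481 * 27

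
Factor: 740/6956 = 5^1*47^( - 1) = 5/47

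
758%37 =18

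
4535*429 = 1945515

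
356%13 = 5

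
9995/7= 1427 + 6/7 = 1427.86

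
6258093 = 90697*69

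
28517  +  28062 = 56579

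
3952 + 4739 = 8691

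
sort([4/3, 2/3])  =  [ 2/3, 4/3 ] 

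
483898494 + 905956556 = 1389855050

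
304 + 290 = 594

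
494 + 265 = 759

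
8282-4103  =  4179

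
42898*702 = 30114396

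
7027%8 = 3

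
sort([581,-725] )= [-725, 581 ] 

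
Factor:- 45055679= - 31^1 * 41^1 * 35449^1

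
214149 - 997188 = -783039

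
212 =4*53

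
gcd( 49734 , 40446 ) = 54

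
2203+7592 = 9795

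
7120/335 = 21 + 17/67=21.25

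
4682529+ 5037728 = 9720257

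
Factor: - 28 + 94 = 66 = 2^1 * 3^1*11^1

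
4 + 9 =13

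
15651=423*37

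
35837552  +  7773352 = 43610904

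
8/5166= 4/2583 = 0.00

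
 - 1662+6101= 4439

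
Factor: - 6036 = -2^2*  3^1*503^1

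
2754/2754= 1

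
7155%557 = 471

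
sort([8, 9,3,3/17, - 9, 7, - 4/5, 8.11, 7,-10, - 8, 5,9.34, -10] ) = [ - 10, - 10,- 9, - 8,-4/5, 3/17,3, 5 , 7, 7, 8,8.11, 9  ,  9.34 ]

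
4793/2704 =4793/2704=1.77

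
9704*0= 0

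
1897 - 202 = 1695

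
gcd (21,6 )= 3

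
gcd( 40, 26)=2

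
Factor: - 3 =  - 3^1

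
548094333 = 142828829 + 405265504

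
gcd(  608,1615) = 19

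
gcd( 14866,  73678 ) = 2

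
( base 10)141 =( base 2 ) 10001101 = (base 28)51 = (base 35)41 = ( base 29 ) 4P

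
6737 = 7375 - 638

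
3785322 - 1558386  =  2226936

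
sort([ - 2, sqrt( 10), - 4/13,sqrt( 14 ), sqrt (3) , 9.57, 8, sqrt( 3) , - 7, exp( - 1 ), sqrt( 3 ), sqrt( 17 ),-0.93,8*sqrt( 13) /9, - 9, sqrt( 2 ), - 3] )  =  [-9 , - 7, - 3, - 2,-0.93, - 4/13,exp ( - 1), sqrt( 2),sqrt(3), sqrt( 3 ), sqrt( 3 ), sqrt ( 10), 8*sqrt(13) /9,sqrt( 14 ), sqrt( 17) , 8,9.57]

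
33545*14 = 469630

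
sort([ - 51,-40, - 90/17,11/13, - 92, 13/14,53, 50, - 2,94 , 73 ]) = [ - 92,- 51,-40,-90/17, - 2,11/13 , 13/14 , 50, 53,73, 94]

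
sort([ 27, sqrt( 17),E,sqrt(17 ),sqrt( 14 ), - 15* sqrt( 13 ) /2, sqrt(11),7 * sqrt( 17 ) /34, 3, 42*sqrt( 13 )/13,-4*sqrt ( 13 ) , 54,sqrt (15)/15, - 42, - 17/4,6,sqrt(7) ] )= [- 42,-15*sqrt( 13 ) /2 , - 4*sqrt( 13),-17/4, sqrt( 15)/15, 7*sqrt (17 ) /34, sqrt( 7),E,  3,  sqrt ( 11),sqrt(14 ),sqrt( 17 ),sqrt( 17 ),6 , 42*sqrt( 13)/13,27,54 ] 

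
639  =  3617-2978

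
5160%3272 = 1888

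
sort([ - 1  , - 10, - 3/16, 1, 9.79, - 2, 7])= [  -  10 ,  -  2,  -  1,  -  3/16,1, 7,  9.79] 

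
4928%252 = 140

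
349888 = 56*6248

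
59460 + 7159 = 66619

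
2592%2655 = 2592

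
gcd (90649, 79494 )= 1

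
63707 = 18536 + 45171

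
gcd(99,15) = 3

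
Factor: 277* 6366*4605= 2^1*3^2*5^1 *277^1*307^1 * 1061^1=8120374110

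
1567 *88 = 137896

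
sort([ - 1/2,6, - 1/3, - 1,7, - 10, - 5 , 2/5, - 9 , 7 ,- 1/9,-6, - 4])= [ - 10, - 9, - 6,- 5, - 4,- 1,  -  1/2, - 1/3, - 1/9, 2/5,6, 7, 7]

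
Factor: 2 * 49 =98 = 2^1*7^2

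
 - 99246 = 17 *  (-5838 ) 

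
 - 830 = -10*83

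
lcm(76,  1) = 76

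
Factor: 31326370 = 2^1 * 5^1*3132637^1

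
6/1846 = 3/923 = 0.00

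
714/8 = 89 + 1/4 = 89.25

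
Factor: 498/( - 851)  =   - 2^1*3^1 * 23^(-1 )*37^( - 1)*83^1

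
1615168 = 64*25237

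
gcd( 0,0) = 0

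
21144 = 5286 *4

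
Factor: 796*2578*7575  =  2^3*3^1*5^2*101^1*199^1*1289^1 = 15544566600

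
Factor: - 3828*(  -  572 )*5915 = 2^4 * 3^1*5^1*7^1*11^2*13^3* 29^1=12951578640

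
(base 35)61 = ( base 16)D3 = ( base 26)83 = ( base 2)11010011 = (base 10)211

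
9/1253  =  9/1253 =0.01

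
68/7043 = 68/7043 = 0.01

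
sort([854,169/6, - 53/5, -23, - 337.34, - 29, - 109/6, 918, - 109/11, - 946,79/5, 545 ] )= [ - 946,-337.34, - 29 , - 23 , - 109/6, - 53/5, - 109/11, 79/5,169/6,545, 854, 918]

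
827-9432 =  - 8605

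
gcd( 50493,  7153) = 1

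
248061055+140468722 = 388529777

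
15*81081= 1216215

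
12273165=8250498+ 4022667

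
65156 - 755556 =  -  690400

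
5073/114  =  89/2 = 44.50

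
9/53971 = 9/53971= 0.00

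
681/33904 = 681/33904=0.02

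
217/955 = 217/955 = 0.23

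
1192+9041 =10233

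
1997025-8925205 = -6928180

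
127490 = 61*2090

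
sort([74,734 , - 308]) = [ - 308,74, 734] 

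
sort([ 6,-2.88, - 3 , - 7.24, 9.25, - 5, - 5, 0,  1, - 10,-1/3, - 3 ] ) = [ - 10, - 7.24, - 5, - 5,-3, - 3, - 2.88, - 1/3,  0,1, 6, 9.25] 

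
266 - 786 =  - 520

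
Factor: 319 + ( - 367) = - 48 = - 2^4*3^1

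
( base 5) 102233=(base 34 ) 2x9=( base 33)35B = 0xd73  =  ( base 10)3443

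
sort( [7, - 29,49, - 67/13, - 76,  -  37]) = [  -  76,  -  37, - 29, - 67/13,7, 49 ] 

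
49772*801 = 39867372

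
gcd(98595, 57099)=21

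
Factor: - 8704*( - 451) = 3925504 = 2^9 * 11^1*17^1*41^1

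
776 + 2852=3628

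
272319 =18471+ 253848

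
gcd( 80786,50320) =2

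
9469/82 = 9469/82 = 115.48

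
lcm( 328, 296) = 12136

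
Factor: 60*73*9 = 39420 = 2^2*3^3*5^1*73^1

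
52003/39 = 1333 + 16/39 = 1333.41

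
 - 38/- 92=19/46 =0.41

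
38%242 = 38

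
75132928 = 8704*8632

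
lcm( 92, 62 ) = 2852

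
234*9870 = 2309580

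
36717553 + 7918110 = 44635663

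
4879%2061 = 757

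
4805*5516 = 26504380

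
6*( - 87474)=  - 524844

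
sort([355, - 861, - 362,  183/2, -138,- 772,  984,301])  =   [ - 861,-772, - 362, - 138 , 183/2, 301,355,984]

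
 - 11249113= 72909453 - 84158566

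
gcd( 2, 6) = 2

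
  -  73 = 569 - 642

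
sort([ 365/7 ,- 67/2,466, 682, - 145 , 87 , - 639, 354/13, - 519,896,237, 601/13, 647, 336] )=[ - 639 , - 519, - 145, - 67/2 , 354/13 , 601/13, 365/7, 87, 237, 336, 466, 647, 682,896 ] 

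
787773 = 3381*233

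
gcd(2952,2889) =9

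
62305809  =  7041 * 8849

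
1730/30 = 57 + 2/3 = 57.67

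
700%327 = 46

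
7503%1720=623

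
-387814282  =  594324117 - 982138399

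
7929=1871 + 6058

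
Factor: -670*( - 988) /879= 661960/879=2^3*3^( - 1 )*5^1*13^1*19^1*67^1*293^( - 1)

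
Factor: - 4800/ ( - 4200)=2^3*7^(  -  1)= 8/7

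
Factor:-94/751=- 2^1*47^1*751^(-1)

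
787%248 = 43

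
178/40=89/20  =  4.45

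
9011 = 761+8250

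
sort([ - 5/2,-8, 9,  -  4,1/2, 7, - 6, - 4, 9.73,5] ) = [ - 8, - 6,-4, - 4,-5/2, 1/2 , 5,  7 , 9, 9.73 ]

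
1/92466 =1/92466 = 0.00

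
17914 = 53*338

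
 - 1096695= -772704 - 323991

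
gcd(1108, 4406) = 2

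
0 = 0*5316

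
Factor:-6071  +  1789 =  - 2^1 * 2141^1   =  - 4282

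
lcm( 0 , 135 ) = 0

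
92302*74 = 6830348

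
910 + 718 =1628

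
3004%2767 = 237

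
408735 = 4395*93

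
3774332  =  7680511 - 3906179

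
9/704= 9/704 = 0.01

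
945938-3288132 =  - 2342194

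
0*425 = 0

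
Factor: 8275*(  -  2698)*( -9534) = 2^2*3^1*5^2*7^1 *19^1*71^1*227^1 * 331^1= 212855607300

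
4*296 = 1184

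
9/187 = 9/187 = 0.05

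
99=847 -748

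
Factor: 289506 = 2^1*3^1*7^1*61^1 *113^1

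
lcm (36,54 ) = 108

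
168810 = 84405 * 2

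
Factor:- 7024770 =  - 2^1 * 3^2 * 5^1*89^1 * 877^1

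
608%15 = 8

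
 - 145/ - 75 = 29/15 = 1.93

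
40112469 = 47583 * 843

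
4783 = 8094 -3311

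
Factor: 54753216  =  2^6*3^1*7^1*40739^1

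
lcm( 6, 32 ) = 96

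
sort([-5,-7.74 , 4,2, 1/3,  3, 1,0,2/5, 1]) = [- 7.74, - 5, 0, 1/3,2/5, 1 , 1,2,3,4 ]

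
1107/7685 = 1107/7685 = 0.14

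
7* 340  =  2380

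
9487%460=287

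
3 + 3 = 6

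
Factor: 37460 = 2^2*5^1 * 1873^1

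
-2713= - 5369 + 2656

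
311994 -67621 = 244373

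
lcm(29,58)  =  58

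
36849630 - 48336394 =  - 11486764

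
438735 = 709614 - 270879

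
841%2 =1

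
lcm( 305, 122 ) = 610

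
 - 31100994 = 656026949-687127943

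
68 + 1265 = 1333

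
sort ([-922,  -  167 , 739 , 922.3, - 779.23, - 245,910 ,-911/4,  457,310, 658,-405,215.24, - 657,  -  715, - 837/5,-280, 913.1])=[-922, - 779.23 , - 715,  -  657 , - 405, - 280 , - 245,-911/4,-837/5,-167, 215.24, 310, 457,658,  739, 910, 913.1,922.3 ]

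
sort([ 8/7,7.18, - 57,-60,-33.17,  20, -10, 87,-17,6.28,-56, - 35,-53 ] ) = [ - 60, - 57,-56, - 53,-35, -33.17,-17, - 10, 8/7, 6.28,  7.18, 20, 87 ]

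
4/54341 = 4/54341 =0.00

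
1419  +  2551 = 3970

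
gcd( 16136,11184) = 8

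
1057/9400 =1057/9400=   0.11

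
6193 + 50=6243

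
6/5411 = 6/5411= 0.00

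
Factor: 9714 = 2^1*3^1*1619^1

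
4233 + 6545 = 10778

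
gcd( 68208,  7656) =696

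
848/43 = 848/43=   19.72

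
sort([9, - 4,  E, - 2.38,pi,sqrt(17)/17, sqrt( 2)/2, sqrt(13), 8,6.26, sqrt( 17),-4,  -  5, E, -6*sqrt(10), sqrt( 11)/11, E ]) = [ - 6*sqrt( 10)  ,  -  5,-4,-4 , - 2.38,sqrt( 17) /17,sqrt(11) /11, sqrt( 2)/2, E,  E, E, pi, sqrt( 13), sqrt( 17 ), 6.26, 8,9]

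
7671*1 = 7671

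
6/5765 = 6/5765 = 0.00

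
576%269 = 38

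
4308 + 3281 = 7589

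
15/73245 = 1/4883= 0.00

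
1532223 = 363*4221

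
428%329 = 99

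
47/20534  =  47/20534=0.00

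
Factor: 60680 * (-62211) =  - 3774963480 = -  2^3 * 3^1 * 5^1*37^1 *41^1 * 89^1 * 233^1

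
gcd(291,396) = 3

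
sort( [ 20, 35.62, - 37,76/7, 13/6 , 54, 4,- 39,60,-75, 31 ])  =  [ - 75,  -  39, - 37, 13/6 , 4, 76/7, 20, 31, 35.62  ,  54 , 60 ]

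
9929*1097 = 10892113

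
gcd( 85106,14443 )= 1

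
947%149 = 53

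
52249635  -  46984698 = 5264937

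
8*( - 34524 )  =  - 276192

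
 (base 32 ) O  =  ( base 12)20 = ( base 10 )24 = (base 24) 10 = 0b11000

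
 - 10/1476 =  - 1+ 733/738=- 0.01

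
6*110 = 660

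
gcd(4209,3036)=69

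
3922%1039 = 805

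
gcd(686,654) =2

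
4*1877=7508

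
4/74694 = 2/37347 = 0.00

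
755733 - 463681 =292052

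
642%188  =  78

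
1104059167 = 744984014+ 359075153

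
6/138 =1/23  =  0.04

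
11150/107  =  11150/107  =  104.21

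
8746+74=8820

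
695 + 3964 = 4659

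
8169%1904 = 553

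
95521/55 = 1736  +  41/55 = 1736.75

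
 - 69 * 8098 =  - 558762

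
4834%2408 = 18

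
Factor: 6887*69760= 480437120 = 2^7*5^1*71^1*97^1*109^1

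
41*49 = 2009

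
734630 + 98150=832780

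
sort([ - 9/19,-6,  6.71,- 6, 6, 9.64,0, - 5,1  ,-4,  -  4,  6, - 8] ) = [ - 8, - 6,  -  6, - 5, - 4, - 4 , - 9/19,0,1,6,6 , 6.71,9.64]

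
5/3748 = 5/3748 = 0.00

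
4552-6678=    - 2126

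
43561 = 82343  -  38782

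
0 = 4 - 4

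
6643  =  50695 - 44052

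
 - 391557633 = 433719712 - 825277345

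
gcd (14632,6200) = 248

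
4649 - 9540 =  - 4891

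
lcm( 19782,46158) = 138474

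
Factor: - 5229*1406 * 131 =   -  963108594 = - 2^1*3^2*7^1*19^1*37^1*83^1 * 131^1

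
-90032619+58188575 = -31844044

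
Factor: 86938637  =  86938637^1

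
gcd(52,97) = 1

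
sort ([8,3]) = [ 3,8]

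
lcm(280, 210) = 840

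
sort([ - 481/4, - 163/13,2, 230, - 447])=[-447, -481/4, - 163/13 , 2,230 ]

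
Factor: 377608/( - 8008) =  -13^(  -  1) * 613^1 = - 613/13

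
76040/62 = 1226 + 14/31 = 1226.45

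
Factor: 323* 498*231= 2^1*3^2* 7^1*11^1*17^1*19^1 *83^1 = 37157274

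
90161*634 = 57162074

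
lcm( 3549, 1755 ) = 159705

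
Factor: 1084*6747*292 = 2135614416 = 2^4 * 3^1 *13^1*73^1*173^1 * 271^1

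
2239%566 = 541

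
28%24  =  4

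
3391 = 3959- 568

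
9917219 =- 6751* ( - 1469)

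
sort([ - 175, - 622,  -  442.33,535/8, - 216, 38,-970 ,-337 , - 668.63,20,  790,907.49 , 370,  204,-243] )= [-970, - 668.63  ,-622 , - 442.33,-337, - 243, - 216, - 175,20 , 38, 535/8,204, 370,790, 907.49]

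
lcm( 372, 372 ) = 372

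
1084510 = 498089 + 586421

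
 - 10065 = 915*( - 11 )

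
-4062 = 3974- 8036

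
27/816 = 9/272 =0.03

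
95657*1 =95657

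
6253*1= 6253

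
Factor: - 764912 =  - 2^4*47807^1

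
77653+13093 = 90746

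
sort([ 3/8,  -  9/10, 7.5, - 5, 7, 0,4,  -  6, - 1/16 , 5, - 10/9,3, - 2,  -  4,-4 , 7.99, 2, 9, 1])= [ - 6, - 5, - 4, - 4, - 2, - 10/9, - 9/10 , - 1/16,0, 3/8, 1, 2,  3 , 4,  5, 7, 7.5, 7.99,  9] 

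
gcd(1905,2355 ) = 15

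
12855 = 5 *2571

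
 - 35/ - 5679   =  35/5679 = 0.01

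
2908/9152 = 727/2288 = 0.32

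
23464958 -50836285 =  - 27371327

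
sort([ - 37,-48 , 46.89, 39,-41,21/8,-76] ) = [-76, - 48, - 41 ,  -  37,21/8, 39,46.89]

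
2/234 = 1/117 = 0.01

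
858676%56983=3931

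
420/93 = 140/31 = 4.52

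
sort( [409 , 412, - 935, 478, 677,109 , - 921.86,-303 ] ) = [-935, -921.86,-303,109,409,412 , 478,677 ] 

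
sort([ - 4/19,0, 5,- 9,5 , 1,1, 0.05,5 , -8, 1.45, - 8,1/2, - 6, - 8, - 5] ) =[ - 9,-8, - 8, - 8, - 6, - 5, - 4/19, 0,0.05,1/2,1,1, 1.45,  5,5,5 ] 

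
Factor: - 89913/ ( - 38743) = 123/53= 3^1 * 41^1*53^( - 1 )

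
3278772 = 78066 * 42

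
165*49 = 8085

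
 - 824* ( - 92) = 75808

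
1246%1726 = 1246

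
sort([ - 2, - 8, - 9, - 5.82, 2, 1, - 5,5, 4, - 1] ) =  [ - 9, - 8,-5.82 , - 5,- 2, - 1, 1, 2, 4,5]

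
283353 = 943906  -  660553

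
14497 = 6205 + 8292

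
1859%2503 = 1859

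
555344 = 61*9104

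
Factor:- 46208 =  - 2^7 * 19^2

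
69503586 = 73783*942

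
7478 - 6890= 588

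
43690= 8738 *5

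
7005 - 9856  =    -  2851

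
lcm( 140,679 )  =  13580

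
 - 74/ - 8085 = 74/8085 =0.01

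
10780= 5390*2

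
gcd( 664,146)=2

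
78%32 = 14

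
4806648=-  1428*( - 3366 ) 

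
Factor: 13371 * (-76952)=- 2^3*3^1 *4457^1 * 9619^1 = -1028925192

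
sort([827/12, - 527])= [ -527, 827/12 ] 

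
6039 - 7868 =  - 1829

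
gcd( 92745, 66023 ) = 1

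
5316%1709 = 189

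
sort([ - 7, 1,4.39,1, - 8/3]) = [ - 7, - 8/3 , 1, 1, 4.39] 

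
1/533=1/533 = 0.00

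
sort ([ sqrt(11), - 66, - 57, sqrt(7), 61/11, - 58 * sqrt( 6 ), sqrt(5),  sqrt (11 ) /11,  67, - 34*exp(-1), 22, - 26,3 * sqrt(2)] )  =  [ - 58*sqrt( 6), - 66, - 57, - 26, - 34*exp( - 1),sqrt ( 11)/11, sqrt( 5 ),  sqrt(7), sqrt(11) , 3*  sqrt(2), 61/11,22, 67] 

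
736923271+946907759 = 1683831030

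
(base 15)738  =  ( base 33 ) 1GB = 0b11001011100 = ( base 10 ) 1628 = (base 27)268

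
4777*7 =33439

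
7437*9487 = 70554819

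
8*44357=354856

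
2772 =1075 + 1697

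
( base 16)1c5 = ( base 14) 245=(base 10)453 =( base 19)14g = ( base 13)28b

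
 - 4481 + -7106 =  - 11587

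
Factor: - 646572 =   -  2^2*3^1*53881^1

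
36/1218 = 6/203 = 0.03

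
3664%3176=488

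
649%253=143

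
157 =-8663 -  - 8820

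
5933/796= 5933/796 = 7.45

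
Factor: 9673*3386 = 2^1*17^1*569^1*1693^1= 32752778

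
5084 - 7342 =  - 2258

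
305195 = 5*61039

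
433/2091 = 433/2091 = 0.21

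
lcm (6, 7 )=42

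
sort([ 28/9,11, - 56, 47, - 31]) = [ - 56, - 31, 28/9,11,47 ] 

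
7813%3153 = 1507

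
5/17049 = 5/17049 = 0.00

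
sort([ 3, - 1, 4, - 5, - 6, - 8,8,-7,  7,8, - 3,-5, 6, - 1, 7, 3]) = [ - 8,-7, - 6, - 5,-5,-3,-1,-1,3, 3, 4, 6, 7,7, 8, 8 ]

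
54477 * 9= 490293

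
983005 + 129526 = 1112531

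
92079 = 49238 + 42841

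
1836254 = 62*29617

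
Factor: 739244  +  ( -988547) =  - 3^1  *  83101^1 = - 249303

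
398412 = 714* 558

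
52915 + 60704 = 113619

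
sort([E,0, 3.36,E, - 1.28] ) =[-1.28, 0, E , E,3.36 ] 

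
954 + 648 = 1602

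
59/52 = 59/52 = 1.13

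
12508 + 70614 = 83122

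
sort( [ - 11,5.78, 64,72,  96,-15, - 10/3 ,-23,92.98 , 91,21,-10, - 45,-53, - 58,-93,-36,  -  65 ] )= [-93,-65 ,-58 ,  -  53,-45,  -  36, - 23,- 15, - 11, - 10, - 10/3, 5.78,  21,64,  72, 91,92.98, 96] 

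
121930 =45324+76606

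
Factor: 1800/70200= 1/39=   3^( - 1)* 13^( - 1)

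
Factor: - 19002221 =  - 7^1 * 29^1*93607^1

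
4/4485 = 4/4485 = 0.00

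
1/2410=1/2410= 0.00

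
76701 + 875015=951716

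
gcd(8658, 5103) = 9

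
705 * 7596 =5355180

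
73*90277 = 6590221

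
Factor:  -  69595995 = -3^1 * 5^1*7^1*662819^1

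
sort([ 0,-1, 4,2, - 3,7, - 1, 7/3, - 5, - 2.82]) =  [  -  5, - 3, - 2.82, - 1, - 1,0,2 , 7/3, 4 , 7] 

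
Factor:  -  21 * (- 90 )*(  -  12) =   -  2^3 * 3^4*5^1*7^1 = - 22680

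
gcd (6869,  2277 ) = 1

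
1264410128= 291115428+973294700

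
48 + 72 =120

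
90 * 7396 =665640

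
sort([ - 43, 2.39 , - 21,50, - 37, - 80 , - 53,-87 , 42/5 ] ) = [ - 87,-80, - 53,-43, - 37, - 21,2.39,42/5, 50 ]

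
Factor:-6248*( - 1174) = 2^4*11^1*71^1*587^1 = 7335152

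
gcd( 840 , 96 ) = 24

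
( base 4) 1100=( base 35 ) 2A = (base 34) 2c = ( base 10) 80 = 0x50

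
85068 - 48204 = 36864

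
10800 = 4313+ 6487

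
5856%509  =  257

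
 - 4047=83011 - 87058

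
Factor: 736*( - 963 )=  - 708768 = - 2^5*3^2*23^1*107^1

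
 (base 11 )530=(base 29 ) M0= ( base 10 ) 638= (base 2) 1001111110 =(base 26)oe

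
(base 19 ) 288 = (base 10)882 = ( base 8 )1562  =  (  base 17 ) 30f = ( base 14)470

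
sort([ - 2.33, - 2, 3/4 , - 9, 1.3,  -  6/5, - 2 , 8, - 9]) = [ - 9, - 9,-2.33,-2, - 2, - 6/5,3/4,1.3, 8]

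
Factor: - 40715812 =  - 2^2*10178953^1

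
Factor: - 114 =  - 2^1*3^1 * 19^1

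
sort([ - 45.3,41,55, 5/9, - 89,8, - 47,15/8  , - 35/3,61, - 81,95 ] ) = [ - 89, - 81, - 47,  -  45.3, - 35/3 , 5/9,15/8,8, 41,55 , 61,95 ] 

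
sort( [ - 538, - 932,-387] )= [ - 932, - 538, - 387]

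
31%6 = 1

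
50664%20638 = 9388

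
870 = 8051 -7181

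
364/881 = 364/881 = 0.41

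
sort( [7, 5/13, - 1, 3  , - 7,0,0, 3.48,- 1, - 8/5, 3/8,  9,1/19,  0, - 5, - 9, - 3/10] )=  [- 9,  -  7,  -  5,  -  8/5, - 1, -1, - 3/10, 0, 0, 0,1/19 , 3/8, 5/13,3, 3.48, 7, 9 ]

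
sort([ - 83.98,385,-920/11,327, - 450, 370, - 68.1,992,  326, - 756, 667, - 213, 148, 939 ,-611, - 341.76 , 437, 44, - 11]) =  [ - 756 , - 611, - 450, - 341.76, - 213 ,-83.98, - 920/11, - 68.1, - 11, 44,  148,326,327, 370, 385,437,667,939,992] 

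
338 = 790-452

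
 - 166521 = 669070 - 835591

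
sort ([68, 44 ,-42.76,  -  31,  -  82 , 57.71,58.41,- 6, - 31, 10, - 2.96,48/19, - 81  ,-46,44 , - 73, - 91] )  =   [-91,- 82 ,-81, - 73, - 46,  -  42.76 ,- 31 , - 31 ,- 6 ,-2.96,48/19, 10, 44, 44, 57.71, 58.41, 68]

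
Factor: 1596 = 2^2*3^1*7^1*19^1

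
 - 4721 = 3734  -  8455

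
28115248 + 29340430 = 57455678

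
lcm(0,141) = 0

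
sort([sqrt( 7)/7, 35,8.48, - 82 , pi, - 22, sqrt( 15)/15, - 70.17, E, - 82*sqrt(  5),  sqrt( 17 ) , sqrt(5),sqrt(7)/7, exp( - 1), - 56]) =[  -  82*sqrt(5 ), - 82,  -  70.17, - 56 ,  -  22, sqrt(15 ) /15, exp( - 1 ), sqrt( 7 ) /7, sqrt(7 ) /7,sqrt( 5),E, pi , sqrt(17 ), 8.48, 35 ]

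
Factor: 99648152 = 2^3*17^1*257^1*2851^1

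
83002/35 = 83002/35 = 2371.49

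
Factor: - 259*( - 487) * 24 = 2^3*3^1*7^1*37^1*487^1 = 3027192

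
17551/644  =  17551/644  =  27.25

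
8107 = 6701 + 1406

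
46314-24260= 22054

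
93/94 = 93/94 = 0.99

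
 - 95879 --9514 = - 86365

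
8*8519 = 68152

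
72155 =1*72155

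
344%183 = 161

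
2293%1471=822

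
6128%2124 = 1880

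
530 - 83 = 447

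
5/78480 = 1/15696 =0.00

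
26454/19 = 26454/19= 1392.32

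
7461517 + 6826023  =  14287540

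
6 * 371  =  2226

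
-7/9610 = -7/9610   =  - 0.00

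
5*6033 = 30165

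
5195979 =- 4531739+9727718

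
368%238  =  130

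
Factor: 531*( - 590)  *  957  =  -2^1 * 3^3*5^1*11^1*29^1* 59^2 = - 299818530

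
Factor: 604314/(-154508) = -2^( - 1)*3^3 * 31^1*107^(-1 ) = -837/214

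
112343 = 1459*77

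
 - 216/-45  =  4 + 4/5 = 4.80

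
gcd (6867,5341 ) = 763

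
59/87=59/87 = 0.68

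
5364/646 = 2682/323 = 8.30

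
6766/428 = 15+173/214=   15.81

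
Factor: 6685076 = 2^2 * 71^1*23539^1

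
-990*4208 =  - 4165920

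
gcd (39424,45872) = 16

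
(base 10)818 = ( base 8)1462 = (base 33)oq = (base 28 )116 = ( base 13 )4ac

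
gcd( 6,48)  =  6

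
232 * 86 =19952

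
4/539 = 4/539 = 0.01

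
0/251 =0 = 0.00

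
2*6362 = 12724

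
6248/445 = 6248/445 = 14.04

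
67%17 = 16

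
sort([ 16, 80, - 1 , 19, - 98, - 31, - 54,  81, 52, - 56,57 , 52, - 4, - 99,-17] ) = [ - 99, - 98, - 56, - 54,  -  31, - 17, - 4,-1,16, 19,52, 52, 57, 80, 81]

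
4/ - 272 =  - 1/68 = - 0.01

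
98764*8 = 790112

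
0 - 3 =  - 3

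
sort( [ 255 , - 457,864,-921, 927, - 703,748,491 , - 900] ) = [-921,-900 ,-703, - 457,255,491, 748,864 , 927 ]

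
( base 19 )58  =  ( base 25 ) 43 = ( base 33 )34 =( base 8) 147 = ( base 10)103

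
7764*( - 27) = -209628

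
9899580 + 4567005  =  14466585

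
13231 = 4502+8729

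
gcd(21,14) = 7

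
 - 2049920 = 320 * (  -  6406 ) 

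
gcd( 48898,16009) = 1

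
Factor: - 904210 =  - 2^1*5^1*19^1*4759^1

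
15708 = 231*68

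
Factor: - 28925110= -2^1*5^1 *2892511^1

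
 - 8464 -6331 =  - 14795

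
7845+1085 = 8930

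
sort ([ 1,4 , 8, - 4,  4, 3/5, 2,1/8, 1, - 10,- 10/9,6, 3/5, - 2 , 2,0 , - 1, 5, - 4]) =[ - 10 , - 4, - 4, - 2 , - 10/9,-1,0, 1/8,3/5, 3/5, 1,1, 2, 2, 4,  4,5,6, 8]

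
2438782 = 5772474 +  - 3333692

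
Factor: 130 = 2^1 * 5^1* 13^1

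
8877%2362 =1791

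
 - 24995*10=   -  249950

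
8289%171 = 81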